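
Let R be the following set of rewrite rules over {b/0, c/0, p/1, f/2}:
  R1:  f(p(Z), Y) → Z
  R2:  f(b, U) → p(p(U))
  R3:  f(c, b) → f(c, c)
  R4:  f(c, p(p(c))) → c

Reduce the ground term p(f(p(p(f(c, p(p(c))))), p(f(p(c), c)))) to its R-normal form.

1. p(f(p(p(f(c, p(p(c))))), p(f(p(c), c))))  →  p(p(f(c, p(p(c)))))   [R1 at 1]
2. p(p(f(c, p(p(c)))))  →  p(p(c))   [R4 at 1.1]

p(p(c))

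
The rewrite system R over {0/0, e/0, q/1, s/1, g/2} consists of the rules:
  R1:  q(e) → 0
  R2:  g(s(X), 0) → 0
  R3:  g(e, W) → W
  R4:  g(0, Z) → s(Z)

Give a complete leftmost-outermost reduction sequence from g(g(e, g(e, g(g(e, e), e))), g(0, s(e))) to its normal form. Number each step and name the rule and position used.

1. g(g(e, g(e, g(g(e, e), e))), g(0, s(e)))  →  g(g(e, g(g(e, e), e)), g(0, s(e)))   [R3 at 1]
2. g(g(e, g(g(e, e), e)), g(0, s(e)))  →  g(g(g(e, e), e), g(0, s(e)))   [R3 at 1]
3. g(g(g(e, e), e), g(0, s(e)))  →  g(g(e, e), g(0, s(e)))   [R3 at 1.1]
4. g(g(e, e), g(0, s(e)))  →  g(e, g(0, s(e)))   [R3 at 1]
5. g(e, g(0, s(e)))  →  g(0, s(e))   [R3 at ε]
6. g(0, s(e))  →  s(s(e))   [R4 at ε]

s(s(e))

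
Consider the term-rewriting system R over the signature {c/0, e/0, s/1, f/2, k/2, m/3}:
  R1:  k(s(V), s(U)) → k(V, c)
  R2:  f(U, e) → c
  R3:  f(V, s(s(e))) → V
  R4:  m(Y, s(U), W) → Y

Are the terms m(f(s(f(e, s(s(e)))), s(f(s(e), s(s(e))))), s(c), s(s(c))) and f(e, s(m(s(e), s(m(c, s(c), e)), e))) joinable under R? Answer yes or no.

Reduce t₁ = m(f(s(f(e, s(s(e)))), s(f(s(e), s(s(e))))), s(c), s(s(c))):
1. m(f(s(f(e, s(s(e)))), s(f(s(e), s(s(e))))), s(c), s(s(c)))  →  f(s(f(e, s(s(e)))), s(f(s(e), s(s(e)))))   [R4 at ε]
2. f(s(f(e, s(s(e)))), s(f(s(e), s(s(e)))))  →  f(s(e), s(f(s(e), s(s(e)))))   [R3 at 1.1]
3. f(s(e), s(f(s(e), s(s(e)))))  →  f(s(e), s(s(e)))   [R3 at 2.1]
4. f(s(e), s(s(e)))  →  s(e)   [R3 at ε]

Reduce t₂ = f(e, s(m(s(e), s(m(c, s(c), e)), e))):
1. f(e, s(m(s(e), s(m(c, s(c), e)), e)))  →  f(e, s(s(e)))   [R4 at 2.1]
2. f(e, s(s(e)))  →  e   [R3 at ε]

no — NF(t₁) = s(e), NF(t₂) = e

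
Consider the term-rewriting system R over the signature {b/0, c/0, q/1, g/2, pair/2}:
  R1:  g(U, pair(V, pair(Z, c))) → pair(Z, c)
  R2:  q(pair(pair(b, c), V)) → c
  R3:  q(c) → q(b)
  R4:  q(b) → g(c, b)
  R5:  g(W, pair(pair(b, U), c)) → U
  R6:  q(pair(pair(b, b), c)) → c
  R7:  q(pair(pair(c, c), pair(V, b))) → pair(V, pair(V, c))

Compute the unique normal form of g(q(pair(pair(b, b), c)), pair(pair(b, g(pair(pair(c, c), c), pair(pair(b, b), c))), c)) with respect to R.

1. g(q(pair(pair(b, b), c)), pair(pair(b, g(pair(pair(c, c), c), pair(pair(b, b), c))), c))  →  g(pair(pair(c, c), c), pair(pair(b, b), c))   [R5 at ε]
2. g(pair(pair(c, c), c), pair(pair(b, b), c))  →  b   [R5 at ε]

b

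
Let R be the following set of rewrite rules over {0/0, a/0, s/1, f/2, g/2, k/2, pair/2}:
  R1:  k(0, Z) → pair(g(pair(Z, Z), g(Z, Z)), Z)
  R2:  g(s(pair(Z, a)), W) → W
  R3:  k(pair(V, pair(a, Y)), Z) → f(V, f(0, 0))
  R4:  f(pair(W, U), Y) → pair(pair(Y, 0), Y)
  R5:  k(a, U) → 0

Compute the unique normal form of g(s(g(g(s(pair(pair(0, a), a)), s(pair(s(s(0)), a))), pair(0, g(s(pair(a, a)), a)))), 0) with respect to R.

0

1. g(s(g(g(s(pair(pair(0, a), a)), s(pair(s(s(0)), a))), pair(0, g(s(pair(a, a)), a)))), 0)  →  g(s(g(s(pair(s(s(0)), a)), pair(0, g(s(pair(a, a)), a)))), 0)   [R2 at 1.1.1]
2. g(s(g(s(pair(s(s(0)), a)), pair(0, g(s(pair(a, a)), a)))), 0)  →  g(s(pair(0, g(s(pair(a, a)), a))), 0)   [R2 at 1.1]
3. g(s(pair(0, g(s(pair(a, a)), a))), 0)  →  g(s(pair(0, a)), 0)   [R2 at 1.1.2]
4. g(s(pair(0, a)), 0)  →  0   [R2 at ε]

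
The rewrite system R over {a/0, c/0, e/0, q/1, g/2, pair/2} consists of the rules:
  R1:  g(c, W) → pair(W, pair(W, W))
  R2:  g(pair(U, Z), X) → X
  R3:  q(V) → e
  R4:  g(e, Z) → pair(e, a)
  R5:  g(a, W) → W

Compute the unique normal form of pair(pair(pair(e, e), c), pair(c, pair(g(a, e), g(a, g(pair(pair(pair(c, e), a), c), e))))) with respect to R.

1. pair(pair(pair(e, e), c), pair(c, pair(g(a, e), g(a, g(pair(pair(pair(c, e), a), c), e)))))  →  pair(pair(pair(e, e), c), pair(c, pair(e, g(a, g(pair(pair(pair(c, e), a), c), e)))))   [R5 at 2.2.1]
2. pair(pair(pair(e, e), c), pair(c, pair(e, g(a, g(pair(pair(pair(c, e), a), c), e)))))  →  pair(pair(pair(e, e), c), pair(c, pair(e, g(pair(pair(pair(c, e), a), c), e))))   [R5 at 2.2.2]
3. pair(pair(pair(e, e), c), pair(c, pair(e, g(pair(pair(pair(c, e), a), c), e))))  →  pair(pair(pair(e, e), c), pair(c, pair(e, e)))   [R2 at 2.2.2]

pair(pair(pair(e, e), c), pair(c, pair(e, e)))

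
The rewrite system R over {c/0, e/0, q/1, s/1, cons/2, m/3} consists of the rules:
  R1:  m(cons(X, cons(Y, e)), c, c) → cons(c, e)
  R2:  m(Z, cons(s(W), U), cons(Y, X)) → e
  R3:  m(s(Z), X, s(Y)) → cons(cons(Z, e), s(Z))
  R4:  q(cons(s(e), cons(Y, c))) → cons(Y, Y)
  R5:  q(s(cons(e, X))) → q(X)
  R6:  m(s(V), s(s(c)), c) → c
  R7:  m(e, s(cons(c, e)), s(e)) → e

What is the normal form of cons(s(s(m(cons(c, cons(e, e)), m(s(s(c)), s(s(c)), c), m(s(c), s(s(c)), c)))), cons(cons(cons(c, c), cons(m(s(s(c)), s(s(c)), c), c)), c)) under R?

1. cons(s(s(m(cons(c, cons(e, e)), m(s(s(c)), s(s(c)), c), m(s(c), s(s(c)), c)))), cons(cons(cons(c, c), cons(m(s(s(c)), s(s(c)), c), c)), c))  →  cons(s(s(m(cons(c, cons(e, e)), c, m(s(c), s(s(c)), c)))), cons(cons(cons(c, c), cons(m(s(s(c)), s(s(c)), c), c)), c))   [R6 at 1.1.1.2]
2. cons(s(s(m(cons(c, cons(e, e)), c, m(s(c), s(s(c)), c)))), cons(cons(cons(c, c), cons(m(s(s(c)), s(s(c)), c), c)), c))  →  cons(s(s(m(cons(c, cons(e, e)), c, c))), cons(cons(cons(c, c), cons(m(s(s(c)), s(s(c)), c), c)), c))   [R6 at 1.1.1.3]
3. cons(s(s(m(cons(c, cons(e, e)), c, c))), cons(cons(cons(c, c), cons(m(s(s(c)), s(s(c)), c), c)), c))  →  cons(s(s(cons(c, e))), cons(cons(cons(c, c), cons(m(s(s(c)), s(s(c)), c), c)), c))   [R1 at 1.1.1]
4. cons(s(s(cons(c, e))), cons(cons(cons(c, c), cons(m(s(s(c)), s(s(c)), c), c)), c))  →  cons(s(s(cons(c, e))), cons(cons(cons(c, c), cons(c, c)), c))   [R6 at 2.1.2.1]

cons(s(s(cons(c, e))), cons(cons(cons(c, c), cons(c, c)), c))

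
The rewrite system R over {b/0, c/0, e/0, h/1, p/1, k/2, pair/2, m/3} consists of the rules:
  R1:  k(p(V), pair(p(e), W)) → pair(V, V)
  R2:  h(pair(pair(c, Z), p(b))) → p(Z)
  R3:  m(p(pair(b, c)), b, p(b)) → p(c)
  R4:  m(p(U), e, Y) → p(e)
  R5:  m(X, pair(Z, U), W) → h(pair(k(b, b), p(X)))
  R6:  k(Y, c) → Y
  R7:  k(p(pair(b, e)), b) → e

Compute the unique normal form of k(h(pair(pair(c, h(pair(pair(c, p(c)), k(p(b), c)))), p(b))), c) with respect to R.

p(p(p(c)))

1. k(h(pair(pair(c, h(pair(pair(c, p(c)), k(p(b), c)))), p(b))), c)  →  h(pair(pair(c, h(pair(pair(c, p(c)), k(p(b), c)))), p(b)))   [R6 at ε]
2. h(pair(pair(c, h(pair(pair(c, p(c)), k(p(b), c)))), p(b)))  →  p(h(pair(pair(c, p(c)), k(p(b), c))))   [R2 at ε]
3. p(h(pair(pair(c, p(c)), k(p(b), c))))  →  p(h(pair(pair(c, p(c)), p(b))))   [R6 at 1.1.2]
4. p(h(pair(pair(c, p(c)), p(b))))  →  p(p(p(c)))   [R2 at 1]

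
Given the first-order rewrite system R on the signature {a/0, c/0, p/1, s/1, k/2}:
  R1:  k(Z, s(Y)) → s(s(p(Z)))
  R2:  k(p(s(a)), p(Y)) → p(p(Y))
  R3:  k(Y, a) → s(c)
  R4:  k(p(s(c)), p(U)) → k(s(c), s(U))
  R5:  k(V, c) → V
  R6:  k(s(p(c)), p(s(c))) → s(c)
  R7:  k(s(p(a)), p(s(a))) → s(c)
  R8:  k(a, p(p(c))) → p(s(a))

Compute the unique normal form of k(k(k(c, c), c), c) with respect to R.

c

1. k(k(k(c, c), c), c)  →  k(k(c, c), c)   [R5 at ε]
2. k(k(c, c), c)  →  k(c, c)   [R5 at ε]
3. k(c, c)  →  c   [R5 at ε]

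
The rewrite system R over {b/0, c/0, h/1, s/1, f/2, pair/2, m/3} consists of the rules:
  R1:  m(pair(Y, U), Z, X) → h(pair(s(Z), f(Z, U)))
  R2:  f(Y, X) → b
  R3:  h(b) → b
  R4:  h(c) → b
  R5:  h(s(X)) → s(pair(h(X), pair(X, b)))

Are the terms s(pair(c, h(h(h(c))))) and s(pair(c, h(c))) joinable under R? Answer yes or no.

Reduce t₁ = s(pair(c, h(h(h(c))))):
1. s(pair(c, h(h(h(c)))))  →  s(pair(c, h(h(b))))   [R4 at 1.2.1.1]
2. s(pair(c, h(h(b))))  →  s(pair(c, h(b)))   [R3 at 1.2.1]
3. s(pair(c, h(b)))  →  s(pair(c, b))   [R3 at 1.2]

Reduce t₂ = s(pair(c, h(c))):
1. s(pair(c, h(c)))  →  s(pair(c, b))   [R4 at 1.2]

yes — NF(t₁) = s(pair(c, b)), NF(t₂) = s(pair(c, b))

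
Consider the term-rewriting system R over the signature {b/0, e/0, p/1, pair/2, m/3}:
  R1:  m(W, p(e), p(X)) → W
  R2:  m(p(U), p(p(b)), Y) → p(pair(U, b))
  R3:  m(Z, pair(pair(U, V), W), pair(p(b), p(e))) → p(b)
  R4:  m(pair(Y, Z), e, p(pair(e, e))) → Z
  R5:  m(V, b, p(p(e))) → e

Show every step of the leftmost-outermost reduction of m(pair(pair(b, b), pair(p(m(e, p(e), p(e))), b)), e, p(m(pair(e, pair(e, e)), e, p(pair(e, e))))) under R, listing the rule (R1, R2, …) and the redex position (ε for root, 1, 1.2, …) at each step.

pair(p(e), b)

1. m(pair(pair(b, b), pair(p(m(e, p(e), p(e))), b)), e, p(m(pair(e, pair(e, e)), e, p(pair(e, e)))))  →  m(pair(pair(b, b), pair(p(e), b)), e, p(m(pair(e, pair(e, e)), e, p(pair(e, e)))))   [R1 at 1.2.1.1]
2. m(pair(pair(b, b), pair(p(e), b)), e, p(m(pair(e, pair(e, e)), e, p(pair(e, e)))))  →  m(pair(pair(b, b), pair(p(e), b)), e, p(pair(e, e)))   [R4 at 3.1]
3. m(pair(pair(b, b), pair(p(e), b)), e, p(pair(e, e)))  →  pair(p(e), b)   [R4 at ε]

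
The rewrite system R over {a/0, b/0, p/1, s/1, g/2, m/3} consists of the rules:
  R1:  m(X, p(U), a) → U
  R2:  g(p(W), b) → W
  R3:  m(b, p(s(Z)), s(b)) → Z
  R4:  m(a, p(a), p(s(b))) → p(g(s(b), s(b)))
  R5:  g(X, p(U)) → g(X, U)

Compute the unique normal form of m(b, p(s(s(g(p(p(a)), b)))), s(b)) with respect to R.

1. m(b, p(s(s(g(p(p(a)), b)))), s(b))  →  s(g(p(p(a)), b))   [R3 at ε]
2. s(g(p(p(a)), b))  →  s(p(a))   [R2 at 1]

s(p(a))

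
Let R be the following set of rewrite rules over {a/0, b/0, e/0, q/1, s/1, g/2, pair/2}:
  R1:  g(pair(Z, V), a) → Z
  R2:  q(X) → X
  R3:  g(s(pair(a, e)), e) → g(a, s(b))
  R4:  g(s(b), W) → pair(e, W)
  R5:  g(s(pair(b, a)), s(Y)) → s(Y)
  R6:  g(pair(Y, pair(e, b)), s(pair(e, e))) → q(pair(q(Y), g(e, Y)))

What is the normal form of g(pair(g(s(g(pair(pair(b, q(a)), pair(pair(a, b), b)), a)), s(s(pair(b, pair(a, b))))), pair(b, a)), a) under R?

1. g(pair(g(s(g(pair(pair(b, q(a)), pair(pair(a, b), b)), a)), s(s(pair(b, pair(a, b))))), pair(b, a)), a)  →  g(s(g(pair(pair(b, q(a)), pair(pair(a, b), b)), a)), s(s(pair(b, pair(a, b)))))   [R1 at ε]
2. g(s(g(pair(pair(b, q(a)), pair(pair(a, b), b)), a)), s(s(pair(b, pair(a, b)))))  →  g(s(pair(b, q(a))), s(s(pair(b, pair(a, b)))))   [R1 at 1.1]
3. g(s(pair(b, q(a))), s(s(pair(b, pair(a, b)))))  →  g(s(pair(b, a)), s(s(pair(b, pair(a, b)))))   [R2 at 1.1.2]
4. g(s(pair(b, a)), s(s(pair(b, pair(a, b)))))  →  s(s(pair(b, pair(a, b))))   [R5 at ε]

s(s(pair(b, pair(a, b))))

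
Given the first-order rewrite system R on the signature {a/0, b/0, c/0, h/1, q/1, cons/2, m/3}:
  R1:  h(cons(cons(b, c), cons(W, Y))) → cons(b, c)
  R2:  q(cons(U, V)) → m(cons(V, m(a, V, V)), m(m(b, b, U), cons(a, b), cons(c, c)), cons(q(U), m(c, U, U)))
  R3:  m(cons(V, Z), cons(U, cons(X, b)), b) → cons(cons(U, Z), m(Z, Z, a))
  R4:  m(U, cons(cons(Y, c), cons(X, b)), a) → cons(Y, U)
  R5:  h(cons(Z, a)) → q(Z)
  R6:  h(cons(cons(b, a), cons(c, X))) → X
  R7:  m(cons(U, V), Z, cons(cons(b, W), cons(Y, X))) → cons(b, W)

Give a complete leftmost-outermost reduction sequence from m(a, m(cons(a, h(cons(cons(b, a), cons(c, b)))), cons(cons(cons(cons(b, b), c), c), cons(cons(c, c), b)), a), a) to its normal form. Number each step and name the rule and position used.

cons(cons(b, b), a)

1. m(a, m(cons(a, h(cons(cons(b, a), cons(c, b)))), cons(cons(cons(cons(b, b), c), c), cons(cons(c, c), b)), a), a)  →  m(a, cons(cons(cons(b, b), c), cons(a, h(cons(cons(b, a), cons(c, b))))), a)   [R4 at 2]
2. m(a, cons(cons(cons(b, b), c), cons(a, h(cons(cons(b, a), cons(c, b))))), a)  →  m(a, cons(cons(cons(b, b), c), cons(a, b)), a)   [R6 at 2.2.2]
3. m(a, cons(cons(cons(b, b), c), cons(a, b)), a)  →  cons(cons(b, b), a)   [R4 at ε]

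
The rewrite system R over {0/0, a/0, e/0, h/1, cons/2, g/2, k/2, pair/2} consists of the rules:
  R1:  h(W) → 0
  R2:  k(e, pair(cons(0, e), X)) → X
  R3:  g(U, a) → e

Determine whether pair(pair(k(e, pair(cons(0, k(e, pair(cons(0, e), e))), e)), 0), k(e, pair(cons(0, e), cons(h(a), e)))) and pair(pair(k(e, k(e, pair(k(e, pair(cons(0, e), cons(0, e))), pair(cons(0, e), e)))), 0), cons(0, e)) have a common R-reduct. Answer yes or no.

yes — NF(t₁) = pair(pair(e, 0), cons(0, e)), NF(t₂) = pair(pair(e, 0), cons(0, e))

Reduce t₁ = pair(pair(k(e, pair(cons(0, k(e, pair(cons(0, e), e))), e)), 0), k(e, pair(cons(0, e), cons(h(a), e)))):
1. pair(pair(k(e, pair(cons(0, k(e, pair(cons(0, e), e))), e)), 0), k(e, pair(cons(0, e), cons(h(a), e))))  →  pair(pair(k(e, pair(cons(0, e), e)), 0), k(e, pair(cons(0, e), cons(h(a), e))))   [R2 at 1.1.2.1.2]
2. pair(pair(k(e, pair(cons(0, e), e)), 0), k(e, pair(cons(0, e), cons(h(a), e))))  →  pair(pair(e, 0), k(e, pair(cons(0, e), cons(h(a), e))))   [R2 at 1.1]
3. pair(pair(e, 0), k(e, pair(cons(0, e), cons(h(a), e))))  →  pair(pair(e, 0), cons(h(a), e))   [R2 at 2]
4. pair(pair(e, 0), cons(h(a), e))  →  pair(pair(e, 0), cons(0, e))   [R1 at 2.1]

Reduce t₂ = pair(pair(k(e, k(e, pair(k(e, pair(cons(0, e), cons(0, e))), pair(cons(0, e), e)))), 0), cons(0, e)):
1. pair(pair(k(e, k(e, pair(k(e, pair(cons(0, e), cons(0, e))), pair(cons(0, e), e)))), 0), cons(0, e))  →  pair(pair(k(e, k(e, pair(cons(0, e), pair(cons(0, e), e)))), 0), cons(0, e))   [R2 at 1.1.2.2.1]
2. pair(pair(k(e, k(e, pair(cons(0, e), pair(cons(0, e), e)))), 0), cons(0, e))  →  pair(pair(k(e, pair(cons(0, e), e)), 0), cons(0, e))   [R2 at 1.1.2]
3. pair(pair(k(e, pair(cons(0, e), e)), 0), cons(0, e))  →  pair(pair(e, 0), cons(0, e))   [R2 at 1.1]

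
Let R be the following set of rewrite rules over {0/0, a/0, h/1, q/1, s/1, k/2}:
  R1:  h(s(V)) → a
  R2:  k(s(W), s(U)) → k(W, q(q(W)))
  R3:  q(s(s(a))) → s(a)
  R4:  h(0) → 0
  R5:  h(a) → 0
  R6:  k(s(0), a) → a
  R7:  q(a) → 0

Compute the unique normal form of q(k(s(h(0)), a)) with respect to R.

1. q(k(s(h(0)), a))  →  q(k(s(0), a))   [R4 at 1.1.1]
2. q(k(s(0), a))  →  q(a)   [R6 at 1]
3. q(a)  →  0   [R7 at ε]

0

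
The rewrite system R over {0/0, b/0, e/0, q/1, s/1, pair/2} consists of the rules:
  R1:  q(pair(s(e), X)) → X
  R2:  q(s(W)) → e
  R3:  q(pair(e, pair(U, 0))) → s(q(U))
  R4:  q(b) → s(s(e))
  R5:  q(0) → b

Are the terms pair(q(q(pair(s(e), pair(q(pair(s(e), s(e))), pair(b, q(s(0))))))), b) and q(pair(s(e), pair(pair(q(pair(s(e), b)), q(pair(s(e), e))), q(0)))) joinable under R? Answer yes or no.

yes — NF(t₁) = pair(pair(b, e), b), NF(t₂) = pair(pair(b, e), b)

Reduce t₁ = pair(q(q(pair(s(e), pair(q(pair(s(e), s(e))), pair(b, q(s(0))))))), b):
1. pair(q(q(pair(s(e), pair(q(pair(s(e), s(e))), pair(b, q(s(0))))))), b)  →  pair(q(pair(q(pair(s(e), s(e))), pair(b, q(s(0))))), b)   [R1 at 1.1]
2. pair(q(pair(q(pair(s(e), s(e))), pair(b, q(s(0))))), b)  →  pair(q(pair(s(e), pair(b, q(s(0))))), b)   [R1 at 1.1.1]
3. pair(q(pair(s(e), pair(b, q(s(0))))), b)  →  pair(pair(b, q(s(0))), b)   [R1 at 1]
4. pair(pair(b, q(s(0))), b)  →  pair(pair(b, e), b)   [R2 at 1.2]

Reduce t₂ = q(pair(s(e), pair(pair(q(pair(s(e), b)), q(pair(s(e), e))), q(0)))):
1. q(pair(s(e), pair(pair(q(pair(s(e), b)), q(pair(s(e), e))), q(0))))  →  pair(pair(q(pair(s(e), b)), q(pair(s(e), e))), q(0))   [R1 at ε]
2. pair(pair(q(pair(s(e), b)), q(pair(s(e), e))), q(0))  →  pair(pair(b, q(pair(s(e), e))), q(0))   [R1 at 1.1]
3. pair(pair(b, q(pair(s(e), e))), q(0))  →  pair(pair(b, e), q(0))   [R1 at 1.2]
4. pair(pair(b, e), q(0))  →  pair(pair(b, e), b)   [R5 at 2]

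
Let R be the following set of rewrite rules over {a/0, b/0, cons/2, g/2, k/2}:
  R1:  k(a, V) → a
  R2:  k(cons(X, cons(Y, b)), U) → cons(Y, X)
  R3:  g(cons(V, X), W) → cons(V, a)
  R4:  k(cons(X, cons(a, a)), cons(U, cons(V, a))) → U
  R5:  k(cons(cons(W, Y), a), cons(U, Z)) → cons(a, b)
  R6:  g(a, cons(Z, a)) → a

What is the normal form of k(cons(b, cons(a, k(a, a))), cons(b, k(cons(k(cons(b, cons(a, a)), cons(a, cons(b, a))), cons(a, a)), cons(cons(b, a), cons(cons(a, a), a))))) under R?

b

1. k(cons(b, cons(a, k(a, a))), cons(b, k(cons(k(cons(b, cons(a, a)), cons(a, cons(b, a))), cons(a, a)), cons(cons(b, a), cons(cons(a, a), a)))))  →  k(cons(b, cons(a, a)), cons(b, k(cons(k(cons(b, cons(a, a)), cons(a, cons(b, a))), cons(a, a)), cons(cons(b, a), cons(cons(a, a), a)))))   [R1 at 1.2.2]
2. k(cons(b, cons(a, a)), cons(b, k(cons(k(cons(b, cons(a, a)), cons(a, cons(b, a))), cons(a, a)), cons(cons(b, a), cons(cons(a, a), a)))))  →  k(cons(b, cons(a, a)), cons(b, cons(b, a)))   [R4 at 2.2]
3. k(cons(b, cons(a, a)), cons(b, cons(b, a)))  →  b   [R4 at ε]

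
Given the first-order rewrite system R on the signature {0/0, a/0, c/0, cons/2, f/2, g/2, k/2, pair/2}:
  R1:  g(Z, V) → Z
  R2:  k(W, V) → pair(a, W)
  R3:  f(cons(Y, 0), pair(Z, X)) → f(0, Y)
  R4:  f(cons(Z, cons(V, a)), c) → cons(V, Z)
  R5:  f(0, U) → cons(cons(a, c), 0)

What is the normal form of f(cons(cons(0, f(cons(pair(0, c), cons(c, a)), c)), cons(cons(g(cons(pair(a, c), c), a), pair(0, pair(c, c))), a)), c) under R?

1. f(cons(cons(0, f(cons(pair(0, c), cons(c, a)), c)), cons(cons(g(cons(pair(a, c), c), a), pair(0, pair(c, c))), a)), c)  →  cons(cons(g(cons(pair(a, c), c), a), pair(0, pair(c, c))), cons(0, f(cons(pair(0, c), cons(c, a)), c)))   [R4 at ε]
2. cons(cons(g(cons(pair(a, c), c), a), pair(0, pair(c, c))), cons(0, f(cons(pair(0, c), cons(c, a)), c)))  →  cons(cons(cons(pair(a, c), c), pair(0, pair(c, c))), cons(0, f(cons(pair(0, c), cons(c, a)), c)))   [R1 at 1.1]
3. cons(cons(cons(pair(a, c), c), pair(0, pair(c, c))), cons(0, f(cons(pair(0, c), cons(c, a)), c)))  →  cons(cons(cons(pair(a, c), c), pair(0, pair(c, c))), cons(0, cons(c, pair(0, c))))   [R4 at 2.2]

cons(cons(cons(pair(a, c), c), pair(0, pair(c, c))), cons(0, cons(c, pair(0, c))))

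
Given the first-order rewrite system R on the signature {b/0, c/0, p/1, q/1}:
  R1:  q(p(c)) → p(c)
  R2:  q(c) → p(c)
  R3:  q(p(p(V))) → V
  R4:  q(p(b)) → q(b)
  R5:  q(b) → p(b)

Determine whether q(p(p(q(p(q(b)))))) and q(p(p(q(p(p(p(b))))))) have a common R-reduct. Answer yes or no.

Reduce t₁ = q(p(p(q(p(q(b)))))):
1. q(p(p(q(p(q(b))))))  →  q(p(q(b)))   [R3 at ε]
2. q(p(q(b)))  →  q(p(p(b)))   [R5 at 1.1]
3. q(p(p(b)))  →  b   [R3 at ε]

Reduce t₂ = q(p(p(q(p(p(p(b))))))):
1. q(p(p(q(p(p(p(b)))))))  →  q(p(p(p(b))))   [R3 at ε]
2. q(p(p(p(b))))  →  p(b)   [R3 at ε]

no — NF(t₁) = b, NF(t₂) = p(b)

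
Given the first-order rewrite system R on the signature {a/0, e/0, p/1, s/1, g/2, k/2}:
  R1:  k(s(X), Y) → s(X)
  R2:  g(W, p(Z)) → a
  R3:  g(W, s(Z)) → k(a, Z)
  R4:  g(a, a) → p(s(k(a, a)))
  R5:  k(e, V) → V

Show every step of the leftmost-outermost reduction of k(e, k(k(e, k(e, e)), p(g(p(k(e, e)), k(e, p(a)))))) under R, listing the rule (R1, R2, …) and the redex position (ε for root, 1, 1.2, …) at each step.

1. k(e, k(k(e, k(e, e)), p(g(p(k(e, e)), k(e, p(a))))))  →  k(k(e, k(e, e)), p(g(p(k(e, e)), k(e, p(a)))))   [R5 at ε]
2. k(k(e, k(e, e)), p(g(p(k(e, e)), k(e, p(a)))))  →  k(k(e, e), p(g(p(k(e, e)), k(e, p(a)))))   [R5 at 1]
3. k(k(e, e), p(g(p(k(e, e)), k(e, p(a)))))  →  k(e, p(g(p(k(e, e)), k(e, p(a)))))   [R5 at 1]
4. k(e, p(g(p(k(e, e)), k(e, p(a)))))  →  p(g(p(k(e, e)), k(e, p(a))))   [R5 at ε]
5. p(g(p(k(e, e)), k(e, p(a))))  →  p(g(p(e), k(e, p(a))))   [R5 at 1.1.1]
6. p(g(p(e), k(e, p(a))))  →  p(g(p(e), p(a)))   [R5 at 1.2]
7. p(g(p(e), p(a)))  →  p(a)   [R2 at 1]

p(a)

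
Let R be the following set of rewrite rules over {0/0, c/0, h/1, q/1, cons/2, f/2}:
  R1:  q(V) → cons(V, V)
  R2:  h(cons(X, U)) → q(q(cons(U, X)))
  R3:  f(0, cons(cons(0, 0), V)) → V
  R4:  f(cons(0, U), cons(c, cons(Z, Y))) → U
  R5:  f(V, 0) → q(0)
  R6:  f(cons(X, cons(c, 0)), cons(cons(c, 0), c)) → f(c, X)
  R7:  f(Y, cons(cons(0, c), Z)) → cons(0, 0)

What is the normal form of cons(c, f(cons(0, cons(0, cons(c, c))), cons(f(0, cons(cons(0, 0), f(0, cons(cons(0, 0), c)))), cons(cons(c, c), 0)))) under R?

cons(c, cons(0, cons(c, c)))

1. cons(c, f(cons(0, cons(0, cons(c, c))), cons(f(0, cons(cons(0, 0), f(0, cons(cons(0, 0), c)))), cons(cons(c, c), 0))))  →  cons(c, f(cons(0, cons(0, cons(c, c))), cons(f(0, cons(cons(0, 0), c)), cons(cons(c, c), 0))))   [R3 at 2.2.1]
2. cons(c, f(cons(0, cons(0, cons(c, c))), cons(f(0, cons(cons(0, 0), c)), cons(cons(c, c), 0))))  →  cons(c, f(cons(0, cons(0, cons(c, c))), cons(c, cons(cons(c, c), 0))))   [R3 at 2.2.1]
3. cons(c, f(cons(0, cons(0, cons(c, c))), cons(c, cons(cons(c, c), 0))))  →  cons(c, cons(0, cons(c, c)))   [R4 at 2]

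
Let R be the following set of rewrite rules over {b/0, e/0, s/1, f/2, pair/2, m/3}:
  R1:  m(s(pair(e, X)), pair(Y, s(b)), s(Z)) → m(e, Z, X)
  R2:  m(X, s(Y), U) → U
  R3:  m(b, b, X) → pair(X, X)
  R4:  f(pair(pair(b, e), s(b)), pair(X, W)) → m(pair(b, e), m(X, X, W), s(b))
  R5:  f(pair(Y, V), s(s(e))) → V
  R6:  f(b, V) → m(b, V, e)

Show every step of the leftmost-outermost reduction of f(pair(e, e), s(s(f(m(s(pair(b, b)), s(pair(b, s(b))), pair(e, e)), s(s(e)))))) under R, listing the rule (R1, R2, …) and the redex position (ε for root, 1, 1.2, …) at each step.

1. f(pair(e, e), s(s(f(m(s(pair(b, b)), s(pair(b, s(b))), pair(e, e)), s(s(e))))))  →  f(pair(e, e), s(s(f(pair(e, e), s(s(e))))))   [R2 at 2.1.1.1]
2. f(pair(e, e), s(s(f(pair(e, e), s(s(e))))))  →  f(pair(e, e), s(s(e)))   [R5 at 2.1.1]
3. f(pair(e, e), s(s(e)))  →  e   [R5 at ε]

e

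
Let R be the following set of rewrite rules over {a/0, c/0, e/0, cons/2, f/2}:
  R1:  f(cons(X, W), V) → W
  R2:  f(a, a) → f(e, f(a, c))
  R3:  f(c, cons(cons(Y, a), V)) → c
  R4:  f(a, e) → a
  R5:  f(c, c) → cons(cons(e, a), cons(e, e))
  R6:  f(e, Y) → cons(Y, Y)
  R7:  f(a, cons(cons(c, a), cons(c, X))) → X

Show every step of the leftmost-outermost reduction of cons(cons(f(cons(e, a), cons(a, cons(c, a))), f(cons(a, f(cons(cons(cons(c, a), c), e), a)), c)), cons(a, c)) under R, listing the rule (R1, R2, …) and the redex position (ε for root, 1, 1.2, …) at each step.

1. cons(cons(f(cons(e, a), cons(a, cons(c, a))), f(cons(a, f(cons(cons(cons(c, a), c), e), a)), c)), cons(a, c))  →  cons(cons(a, f(cons(a, f(cons(cons(cons(c, a), c), e), a)), c)), cons(a, c))   [R1 at 1.1]
2. cons(cons(a, f(cons(a, f(cons(cons(cons(c, a), c), e), a)), c)), cons(a, c))  →  cons(cons(a, f(cons(cons(cons(c, a), c), e), a)), cons(a, c))   [R1 at 1.2]
3. cons(cons(a, f(cons(cons(cons(c, a), c), e), a)), cons(a, c))  →  cons(cons(a, e), cons(a, c))   [R1 at 1.2]

cons(cons(a, e), cons(a, c))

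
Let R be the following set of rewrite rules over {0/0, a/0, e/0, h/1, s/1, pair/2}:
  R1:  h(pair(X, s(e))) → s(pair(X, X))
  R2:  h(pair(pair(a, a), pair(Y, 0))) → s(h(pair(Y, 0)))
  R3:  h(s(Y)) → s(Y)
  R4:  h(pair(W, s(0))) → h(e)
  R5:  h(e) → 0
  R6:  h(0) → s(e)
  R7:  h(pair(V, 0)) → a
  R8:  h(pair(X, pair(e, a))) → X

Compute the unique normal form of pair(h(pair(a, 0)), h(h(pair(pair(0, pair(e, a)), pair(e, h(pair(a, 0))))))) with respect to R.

pair(a, 0)

1. pair(h(pair(a, 0)), h(h(pair(pair(0, pair(e, a)), pair(e, h(pair(a, 0)))))))  →  pair(a, h(h(pair(pair(0, pair(e, a)), pair(e, h(pair(a, 0)))))))   [R7 at 1]
2. pair(a, h(h(pair(pair(0, pair(e, a)), pair(e, h(pair(a, 0)))))))  →  pair(a, h(h(pair(pair(0, pair(e, a)), pair(e, a)))))   [R7 at 2.1.1.2.2]
3. pair(a, h(h(pair(pair(0, pair(e, a)), pair(e, a)))))  →  pair(a, h(pair(0, pair(e, a))))   [R8 at 2.1]
4. pair(a, h(pair(0, pair(e, a))))  →  pair(a, 0)   [R8 at 2]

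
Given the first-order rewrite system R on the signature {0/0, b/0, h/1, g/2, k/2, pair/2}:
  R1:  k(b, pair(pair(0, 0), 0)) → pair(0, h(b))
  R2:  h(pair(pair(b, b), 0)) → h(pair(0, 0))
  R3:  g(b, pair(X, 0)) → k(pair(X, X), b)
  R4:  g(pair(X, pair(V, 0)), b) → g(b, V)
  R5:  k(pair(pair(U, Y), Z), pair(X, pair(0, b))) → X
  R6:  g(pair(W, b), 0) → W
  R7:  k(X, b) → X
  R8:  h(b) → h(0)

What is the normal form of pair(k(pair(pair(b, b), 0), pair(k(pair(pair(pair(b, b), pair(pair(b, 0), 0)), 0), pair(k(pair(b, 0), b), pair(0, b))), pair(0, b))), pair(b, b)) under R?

pair(pair(b, 0), pair(b, b))

1. pair(k(pair(pair(b, b), 0), pair(k(pair(pair(pair(b, b), pair(pair(b, 0), 0)), 0), pair(k(pair(b, 0), b), pair(0, b))), pair(0, b))), pair(b, b))  →  pair(k(pair(pair(pair(b, b), pair(pair(b, 0), 0)), 0), pair(k(pair(b, 0), b), pair(0, b))), pair(b, b))   [R5 at 1]
2. pair(k(pair(pair(pair(b, b), pair(pair(b, 0), 0)), 0), pair(k(pair(b, 0), b), pair(0, b))), pair(b, b))  →  pair(k(pair(b, 0), b), pair(b, b))   [R5 at 1]
3. pair(k(pair(b, 0), b), pair(b, b))  →  pair(pair(b, 0), pair(b, b))   [R7 at 1]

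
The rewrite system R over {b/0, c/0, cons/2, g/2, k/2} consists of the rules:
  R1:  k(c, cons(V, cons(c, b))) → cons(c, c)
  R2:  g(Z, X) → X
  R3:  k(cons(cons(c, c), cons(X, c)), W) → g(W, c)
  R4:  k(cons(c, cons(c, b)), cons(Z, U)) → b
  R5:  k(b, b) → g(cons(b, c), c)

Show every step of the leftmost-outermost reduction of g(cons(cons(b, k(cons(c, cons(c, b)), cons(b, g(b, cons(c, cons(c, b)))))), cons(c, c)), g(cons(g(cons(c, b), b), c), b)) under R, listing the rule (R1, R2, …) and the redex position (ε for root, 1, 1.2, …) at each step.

1. g(cons(cons(b, k(cons(c, cons(c, b)), cons(b, g(b, cons(c, cons(c, b)))))), cons(c, c)), g(cons(g(cons(c, b), b), c), b))  →  g(cons(g(cons(c, b), b), c), b)   [R2 at ε]
2. g(cons(g(cons(c, b), b), c), b)  →  b   [R2 at ε]

b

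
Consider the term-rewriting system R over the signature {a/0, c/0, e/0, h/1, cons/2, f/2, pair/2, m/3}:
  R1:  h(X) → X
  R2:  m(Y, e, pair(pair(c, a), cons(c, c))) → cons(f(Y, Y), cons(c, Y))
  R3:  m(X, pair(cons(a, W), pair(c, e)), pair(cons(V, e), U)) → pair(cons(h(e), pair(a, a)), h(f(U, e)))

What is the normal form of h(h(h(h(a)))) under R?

a

1. h(h(h(h(a))))  →  h(h(h(a)))   [R1 at ε]
2. h(h(h(a)))  →  h(h(a))   [R1 at ε]
3. h(h(a))  →  h(a)   [R1 at ε]
4. h(a)  →  a   [R1 at ε]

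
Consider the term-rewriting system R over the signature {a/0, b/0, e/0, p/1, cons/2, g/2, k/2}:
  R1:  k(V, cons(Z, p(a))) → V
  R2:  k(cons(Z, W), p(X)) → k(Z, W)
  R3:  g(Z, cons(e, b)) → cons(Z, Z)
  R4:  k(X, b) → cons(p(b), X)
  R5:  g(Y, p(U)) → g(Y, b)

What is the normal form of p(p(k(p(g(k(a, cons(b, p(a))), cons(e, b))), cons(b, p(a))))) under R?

1. p(p(k(p(g(k(a, cons(b, p(a))), cons(e, b))), cons(b, p(a)))))  →  p(p(p(g(k(a, cons(b, p(a))), cons(e, b)))))   [R1 at 1.1]
2. p(p(p(g(k(a, cons(b, p(a))), cons(e, b)))))  →  p(p(p(cons(k(a, cons(b, p(a))), k(a, cons(b, p(a)))))))   [R3 at 1.1.1]
3. p(p(p(cons(k(a, cons(b, p(a))), k(a, cons(b, p(a)))))))  →  p(p(p(cons(a, k(a, cons(b, p(a)))))))   [R1 at 1.1.1.1]
4. p(p(p(cons(a, k(a, cons(b, p(a)))))))  →  p(p(p(cons(a, a))))   [R1 at 1.1.1.2]

p(p(p(cons(a, a))))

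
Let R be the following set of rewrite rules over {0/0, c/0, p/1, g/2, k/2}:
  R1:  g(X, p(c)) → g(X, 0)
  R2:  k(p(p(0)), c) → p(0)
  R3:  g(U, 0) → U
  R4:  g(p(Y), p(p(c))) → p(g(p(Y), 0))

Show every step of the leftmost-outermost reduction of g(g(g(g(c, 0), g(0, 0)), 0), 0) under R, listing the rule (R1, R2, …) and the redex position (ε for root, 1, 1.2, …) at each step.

c

1. g(g(g(g(c, 0), g(0, 0)), 0), 0)  →  g(g(g(c, 0), g(0, 0)), 0)   [R3 at ε]
2. g(g(g(c, 0), g(0, 0)), 0)  →  g(g(c, 0), g(0, 0))   [R3 at ε]
3. g(g(c, 0), g(0, 0))  →  g(c, g(0, 0))   [R3 at 1]
4. g(c, g(0, 0))  →  g(c, 0)   [R3 at 2]
5. g(c, 0)  →  c   [R3 at ε]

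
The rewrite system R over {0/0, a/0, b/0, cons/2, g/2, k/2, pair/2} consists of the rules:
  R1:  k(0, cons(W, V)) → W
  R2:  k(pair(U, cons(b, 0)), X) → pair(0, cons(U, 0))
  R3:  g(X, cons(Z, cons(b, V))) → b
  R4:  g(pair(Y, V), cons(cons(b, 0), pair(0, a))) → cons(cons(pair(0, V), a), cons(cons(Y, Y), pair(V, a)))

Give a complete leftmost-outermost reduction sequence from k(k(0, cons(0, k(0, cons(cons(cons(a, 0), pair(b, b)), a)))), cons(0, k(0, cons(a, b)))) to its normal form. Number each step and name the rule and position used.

1. k(k(0, cons(0, k(0, cons(cons(cons(a, 0), pair(b, b)), a)))), cons(0, k(0, cons(a, b))))  →  k(0, cons(0, k(0, cons(a, b))))   [R1 at 1]
2. k(0, cons(0, k(0, cons(a, b))))  →  0   [R1 at ε]

0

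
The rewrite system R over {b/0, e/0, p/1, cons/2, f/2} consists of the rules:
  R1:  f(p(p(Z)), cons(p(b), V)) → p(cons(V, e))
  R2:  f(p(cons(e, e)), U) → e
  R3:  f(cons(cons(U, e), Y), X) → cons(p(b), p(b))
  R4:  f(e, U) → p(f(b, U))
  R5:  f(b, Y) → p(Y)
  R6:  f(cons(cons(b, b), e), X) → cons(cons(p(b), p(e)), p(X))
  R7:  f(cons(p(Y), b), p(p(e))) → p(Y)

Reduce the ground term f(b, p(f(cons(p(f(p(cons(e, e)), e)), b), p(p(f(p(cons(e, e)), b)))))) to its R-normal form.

1. f(b, p(f(cons(p(f(p(cons(e, e)), e)), b), p(p(f(p(cons(e, e)), b))))))  →  p(p(f(cons(p(f(p(cons(e, e)), e)), b), p(p(f(p(cons(e, e)), b))))))   [R5 at ε]
2. p(p(f(cons(p(f(p(cons(e, e)), e)), b), p(p(f(p(cons(e, e)), b))))))  →  p(p(f(cons(p(e), b), p(p(f(p(cons(e, e)), b))))))   [R2 at 1.1.1.1.1]
3. p(p(f(cons(p(e), b), p(p(f(p(cons(e, e)), b))))))  →  p(p(f(cons(p(e), b), p(p(e)))))   [R2 at 1.1.2.1.1]
4. p(p(f(cons(p(e), b), p(p(e)))))  →  p(p(p(e)))   [R7 at 1.1]

p(p(p(e)))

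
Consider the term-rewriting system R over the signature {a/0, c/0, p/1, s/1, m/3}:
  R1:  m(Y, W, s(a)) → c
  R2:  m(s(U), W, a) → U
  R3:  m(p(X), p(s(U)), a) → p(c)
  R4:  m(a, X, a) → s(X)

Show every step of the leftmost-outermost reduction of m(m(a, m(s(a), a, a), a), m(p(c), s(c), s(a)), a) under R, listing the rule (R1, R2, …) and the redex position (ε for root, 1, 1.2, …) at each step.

a

1. m(m(a, m(s(a), a, a), a), m(p(c), s(c), s(a)), a)  →  m(s(m(s(a), a, a)), m(p(c), s(c), s(a)), a)   [R4 at 1]
2. m(s(m(s(a), a, a)), m(p(c), s(c), s(a)), a)  →  m(s(a), a, a)   [R2 at ε]
3. m(s(a), a, a)  →  a   [R2 at ε]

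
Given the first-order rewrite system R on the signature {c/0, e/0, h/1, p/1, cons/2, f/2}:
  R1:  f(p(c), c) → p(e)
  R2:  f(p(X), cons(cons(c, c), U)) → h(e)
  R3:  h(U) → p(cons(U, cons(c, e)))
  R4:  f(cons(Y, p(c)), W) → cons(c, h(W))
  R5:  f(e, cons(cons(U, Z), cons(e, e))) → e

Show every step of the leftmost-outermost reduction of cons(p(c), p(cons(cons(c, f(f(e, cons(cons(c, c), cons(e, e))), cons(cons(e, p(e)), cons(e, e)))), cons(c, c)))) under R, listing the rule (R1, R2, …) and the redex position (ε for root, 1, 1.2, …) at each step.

1. cons(p(c), p(cons(cons(c, f(f(e, cons(cons(c, c), cons(e, e))), cons(cons(e, p(e)), cons(e, e)))), cons(c, c))))  →  cons(p(c), p(cons(cons(c, f(e, cons(cons(e, p(e)), cons(e, e)))), cons(c, c))))   [R5 at 2.1.1.2.1]
2. cons(p(c), p(cons(cons(c, f(e, cons(cons(e, p(e)), cons(e, e)))), cons(c, c))))  →  cons(p(c), p(cons(cons(c, e), cons(c, c))))   [R5 at 2.1.1.2]

cons(p(c), p(cons(cons(c, e), cons(c, c))))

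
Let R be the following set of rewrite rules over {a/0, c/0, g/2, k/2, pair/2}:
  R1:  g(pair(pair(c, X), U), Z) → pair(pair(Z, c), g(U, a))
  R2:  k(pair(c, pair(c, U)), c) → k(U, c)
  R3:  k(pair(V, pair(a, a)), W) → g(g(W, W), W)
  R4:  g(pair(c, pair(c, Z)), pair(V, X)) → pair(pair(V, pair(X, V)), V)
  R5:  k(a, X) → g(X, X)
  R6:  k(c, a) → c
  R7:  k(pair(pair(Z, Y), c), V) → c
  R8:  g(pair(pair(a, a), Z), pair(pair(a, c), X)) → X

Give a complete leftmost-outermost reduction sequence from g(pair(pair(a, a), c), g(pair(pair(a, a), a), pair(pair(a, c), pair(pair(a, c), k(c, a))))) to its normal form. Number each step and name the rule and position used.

c

1. g(pair(pair(a, a), c), g(pair(pair(a, a), a), pair(pair(a, c), pair(pair(a, c), k(c, a)))))  →  g(pair(pair(a, a), c), pair(pair(a, c), k(c, a)))   [R8 at 2]
2. g(pair(pair(a, a), c), pair(pair(a, c), k(c, a)))  →  k(c, a)   [R8 at ε]
3. k(c, a)  →  c   [R6 at ε]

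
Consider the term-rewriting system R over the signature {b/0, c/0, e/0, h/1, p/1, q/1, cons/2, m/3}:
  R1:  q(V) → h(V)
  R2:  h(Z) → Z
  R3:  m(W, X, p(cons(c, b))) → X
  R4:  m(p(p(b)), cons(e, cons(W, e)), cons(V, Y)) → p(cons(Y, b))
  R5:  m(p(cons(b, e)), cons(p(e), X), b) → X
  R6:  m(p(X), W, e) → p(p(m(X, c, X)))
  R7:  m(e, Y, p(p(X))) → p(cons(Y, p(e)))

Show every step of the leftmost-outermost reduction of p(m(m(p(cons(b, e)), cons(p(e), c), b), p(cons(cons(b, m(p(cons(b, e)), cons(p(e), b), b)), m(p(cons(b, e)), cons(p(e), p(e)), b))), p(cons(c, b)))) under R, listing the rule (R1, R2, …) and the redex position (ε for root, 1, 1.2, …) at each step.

p(p(cons(cons(b, b), p(e))))

1. p(m(m(p(cons(b, e)), cons(p(e), c), b), p(cons(cons(b, m(p(cons(b, e)), cons(p(e), b), b)), m(p(cons(b, e)), cons(p(e), p(e)), b))), p(cons(c, b))))  →  p(p(cons(cons(b, m(p(cons(b, e)), cons(p(e), b), b)), m(p(cons(b, e)), cons(p(e), p(e)), b))))   [R3 at 1]
2. p(p(cons(cons(b, m(p(cons(b, e)), cons(p(e), b), b)), m(p(cons(b, e)), cons(p(e), p(e)), b))))  →  p(p(cons(cons(b, b), m(p(cons(b, e)), cons(p(e), p(e)), b))))   [R5 at 1.1.1.2]
3. p(p(cons(cons(b, b), m(p(cons(b, e)), cons(p(e), p(e)), b))))  →  p(p(cons(cons(b, b), p(e))))   [R5 at 1.1.2]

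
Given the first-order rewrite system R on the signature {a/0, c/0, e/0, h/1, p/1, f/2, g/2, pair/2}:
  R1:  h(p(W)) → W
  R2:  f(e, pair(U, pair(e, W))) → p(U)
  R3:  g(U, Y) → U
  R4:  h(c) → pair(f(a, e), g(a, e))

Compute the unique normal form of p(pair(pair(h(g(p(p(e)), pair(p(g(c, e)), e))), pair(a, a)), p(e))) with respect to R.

1. p(pair(pair(h(g(p(p(e)), pair(p(g(c, e)), e))), pair(a, a)), p(e)))  →  p(pair(pair(h(p(p(e))), pair(a, a)), p(e)))   [R3 at 1.1.1.1]
2. p(pair(pair(h(p(p(e))), pair(a, a)), p(e)))  →  p(pair(pair(p(e), pair(a, a)), p(e)))   [R1 at 1.1.1]

p(pair(pair(p(e), pair(a, a)), p(e)))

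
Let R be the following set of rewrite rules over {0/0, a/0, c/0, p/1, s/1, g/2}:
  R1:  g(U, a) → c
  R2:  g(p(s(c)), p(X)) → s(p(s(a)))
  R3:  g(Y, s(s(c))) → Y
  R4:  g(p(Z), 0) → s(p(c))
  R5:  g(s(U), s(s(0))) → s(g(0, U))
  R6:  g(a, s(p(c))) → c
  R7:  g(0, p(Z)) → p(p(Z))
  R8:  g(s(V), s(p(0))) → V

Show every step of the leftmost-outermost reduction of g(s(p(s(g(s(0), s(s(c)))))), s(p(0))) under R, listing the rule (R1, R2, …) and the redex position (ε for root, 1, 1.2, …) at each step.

1. g(s(p(s(g(s(0), s(s(c)))))), s(p(0)))  →  p(s(g(s(0), s(s(c)))))   [R8 at ε]
2. p(s(g(s(0), s(s(c)))))  →  p(s(s(0)))   [R3 at 1.1]

p(s(s(0)))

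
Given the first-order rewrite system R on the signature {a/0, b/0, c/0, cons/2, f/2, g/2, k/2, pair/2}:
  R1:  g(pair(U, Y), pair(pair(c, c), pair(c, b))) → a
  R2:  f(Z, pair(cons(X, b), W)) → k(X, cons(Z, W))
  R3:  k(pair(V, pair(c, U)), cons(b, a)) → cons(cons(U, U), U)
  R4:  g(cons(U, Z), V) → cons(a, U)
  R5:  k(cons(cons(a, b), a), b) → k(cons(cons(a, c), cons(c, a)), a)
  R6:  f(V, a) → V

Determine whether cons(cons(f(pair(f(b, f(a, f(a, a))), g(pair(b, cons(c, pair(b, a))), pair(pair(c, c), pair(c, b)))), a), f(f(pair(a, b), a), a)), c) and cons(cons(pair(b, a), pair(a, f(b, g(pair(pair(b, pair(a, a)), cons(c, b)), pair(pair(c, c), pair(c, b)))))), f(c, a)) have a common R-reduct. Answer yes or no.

Reduce t₁ = cons(cons(f(pair(f(b, f(a, f(a, a))), g(pair(b, cons(c, pair(b, a))), pair(pair(c, c), pair(c, b)))), a), f(f(pair(a, b), a), a)), c):
1. cons(cons(f(pair(f(b, f(a, f(a, a))), g(pair(b, cons(c, pair(b, a))), pair(pair(c, c), pair(c, b)))), a), f(f(pair(a, b), a), a)), c)  →  cons(cons(pair(f(b, f(a, f(a, a))), g(pair(b, cons(c, pair(b, a))), pair(pair(c, c), pair(c, b)))), f(f(pair(a, b), a), a)), c)   [R6 at 1.1]
2. cons(cons(pair(f(b, f(a, f(a, a))), g(pair(b, cons(c, pair(b, a))), pair(pair(c, c), pair(c, b)))), f(f(pair(a, b), a), a)), c)  →  cons(cons(pair(f(b, f(a, a)), g(pair(b, cons(c, pair(b, a))), pair(pair(c, c), pair(c, b)))), f(f(pair(a, b), a), a)), c)   [R6 at 1.1.1.2.2]
3. cons(cons(pair(f(b, f(a, a)), g(pair(b, cons(c, pair(b, a))), pair(pair(c, c), pair(c, b)))), f(f(pair(a, b), a), a)), c)  →  cons(cons(pair(f(b, a), g(pair(b, cons(c, pair(b, a))), pair(pair(c, c), pair(c, b)))), f(f(pair(a, b), a), a)), c)   [R6 at 1.1.1.2]
4. cons(cons(pair(f(b, a), g(pair(b, cons(c, pair(b, a))), pair(pair(c, c), pair(c, b)))), f(f(pair(a, b), a), a)), c)  →  cons(cons(pair(b, g(pair(b, cons(c, pair(b, a))), pair(pair(c, c), pair(c, b)))), f(f(pair(a, b), a), a)), c)   [R6 at 1.1.1]
5. cons(cons(pair(b, g(pair(b, cons(c, pair(b, a))), pair(pair(c, c), pair(c, b)))), f(f(pair(a, b), a), a)), c)  →  cons(cons(pair(b, a), f(f(pair(a, b), a), a)), c)   [R1 at 1.1.2]
6. cons(cons(pair(b, a), f(f(pair(a, b), a), a)), c)  →  cons(cons(pair(b, a), f(pair(a, b), a)), c)   [R6 at 1.2]
7. cons(cons(pair(b, a), f(pair(a, b), a)), c)  →  cons(cons(pair(b, a), pair(a, b)), c)   [R6 at 1.2]

Reduce t₂ = cons(cons(pair(b, a), pair(a, f(b, g(pair(pair(b, pair(a, a)), cons(c, b)), pair(pair(c, c), pair(c, b)))))), f(c, a)):
1. cons(cons(pair(b, a), pair(a, f(b, g(pair(pair(b, pair(a, a)), cons(c, b)), pair(pair(c, c), pair(c, b)))))), f(c, a))  →  cons(cons(pair(b, a), pair(a, f(b, a))), f(c, a))   [R1 at 1.2.2.2]
2. cons(cons(pair(b, a), pair(a, f(b, a))), f(c, a))  →  cons(cons(pair(b, a), pair(a, b)), f(c, a))   [R6 at 1.2.2]
3. cons(cons(pair(b, a), pair(a, b)), f(c, a))  →  cons(cons(pair(b, a), pair(a, b)), c)   [R6 at 2]

yes — NF(t₁) = cons(cons(pair(b, a), pair(a, b)), c), NF(t₂) = cons(cons(pair(b, a), pair(a, b)), c)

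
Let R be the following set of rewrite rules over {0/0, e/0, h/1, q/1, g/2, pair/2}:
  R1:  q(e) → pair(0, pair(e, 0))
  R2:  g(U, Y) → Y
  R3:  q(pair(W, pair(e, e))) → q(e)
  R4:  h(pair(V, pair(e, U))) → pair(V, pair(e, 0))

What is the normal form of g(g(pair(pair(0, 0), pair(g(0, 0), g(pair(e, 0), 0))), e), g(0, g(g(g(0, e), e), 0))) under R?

0

1. g(g(pair(pair(0, 0), pair(g(0, 0), g(pair(e, 0), 0))), e), g(0, g(g(g(0, e), e), 0)))  →  g(0, g(g(g(0, e), e), 0))   [R2 at ε]
2. g(0, g(g(g(0, e), e), 0))  →  g(g(g(0, e), e), 0)   [R2 at ε]
3. g(g(g(0, e), e), 0)  →  0   [R2 at ε]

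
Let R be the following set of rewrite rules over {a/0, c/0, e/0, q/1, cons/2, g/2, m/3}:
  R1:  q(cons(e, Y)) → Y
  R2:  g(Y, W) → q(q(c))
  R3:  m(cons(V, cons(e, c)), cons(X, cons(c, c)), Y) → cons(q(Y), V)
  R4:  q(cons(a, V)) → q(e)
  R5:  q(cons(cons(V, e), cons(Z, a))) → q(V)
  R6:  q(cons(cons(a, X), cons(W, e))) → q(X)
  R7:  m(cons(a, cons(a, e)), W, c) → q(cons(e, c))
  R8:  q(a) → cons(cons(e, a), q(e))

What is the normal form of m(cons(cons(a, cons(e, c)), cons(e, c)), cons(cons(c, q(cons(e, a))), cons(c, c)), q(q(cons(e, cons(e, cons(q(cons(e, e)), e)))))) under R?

cons(e, cons(a, cons(e, c)))

1. m(cons(cons(a, cons(e, c)), cons(e, c)), cons(cons(c, q(cons(e, a))), cons(c, c)), q(q(cons(e, cons(e, cons(q(cons(e, e)), e))))))  →  cons(q(q(q(cons(e, cons(e, cons(q(cons(e, e)), e)))))), cons(a, cons(e, c)))   [R3 at ε]
2. cons(q(q(q(cons(e, cons(e, cons(q(cons(e, e)), e)))))), cons(a, cons(e, c)))  →  cons(q(q(cons(e, cons(q(cons(e, e)), e)))), cons(a, cons(e, c)))   [R1 at 1.1.1]
3. cons(q(q(cons(e, cons(q(cons(e, e)), e)))), cons(a, cons(e, c)))  →  cons(q(cons(q(cons(e, e)), e)), cons(a, cons(e, c)))   [R1 at 1.1]
4. cons(q(cons(q(cons(e, e)), e)), cons(a, cons(e, c)))  →  cons(q(cons(e, e)), cons(a, cons(e, c)))   [R1 at 1.1.1]
5. cons(q(cons(e, e)), cons(a, cons(e, c)))  →  cons(e, cons(a, cons(e, c)))   [R1 at 1]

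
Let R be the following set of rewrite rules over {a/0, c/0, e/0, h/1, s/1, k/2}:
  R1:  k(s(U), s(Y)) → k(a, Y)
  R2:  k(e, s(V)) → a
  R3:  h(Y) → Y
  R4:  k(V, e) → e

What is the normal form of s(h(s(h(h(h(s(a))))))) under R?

s(s(s(a)))

1. s(h(s(h(h(h(s(a)))))))  →  s(s(h(h(h(s(a))))))   [R3 at 1]
2. s(s(h(h(h(s(a))))))  →  s(s(h(h(s(a)))))   [R3 at 1.1]
3. s(s(h(h(s(a)))))  →  s(s(h(s(a))))   [R3 at 1.1]
4. s(s(h(s(a))))  →  s(s(s(a)))   [R3 at 1.1]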